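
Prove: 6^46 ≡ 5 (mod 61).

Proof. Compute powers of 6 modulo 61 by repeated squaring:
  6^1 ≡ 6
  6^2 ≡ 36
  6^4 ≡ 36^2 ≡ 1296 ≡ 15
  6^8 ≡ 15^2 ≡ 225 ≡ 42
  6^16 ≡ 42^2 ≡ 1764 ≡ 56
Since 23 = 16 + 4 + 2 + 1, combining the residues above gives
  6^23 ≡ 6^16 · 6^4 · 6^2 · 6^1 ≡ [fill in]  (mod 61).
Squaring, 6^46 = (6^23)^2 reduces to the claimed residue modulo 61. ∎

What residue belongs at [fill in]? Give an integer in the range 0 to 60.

26

6^16 · 6^4 · 6^2 · 6^1 ≡ 56 · 15 · 36 · 6 = 181440.
181440 mod 61 = 26, so 6^23 ≡ 26 (mod 61).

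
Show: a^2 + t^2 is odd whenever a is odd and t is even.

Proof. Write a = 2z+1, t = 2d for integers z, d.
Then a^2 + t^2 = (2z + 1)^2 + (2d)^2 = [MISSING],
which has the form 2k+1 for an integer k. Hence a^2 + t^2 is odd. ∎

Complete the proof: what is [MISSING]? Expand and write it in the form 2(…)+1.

Expanding: (2z + 1)^2 + (2d)^2 = 4d^2 + 4z^2 + 4z + 1.
Every term except the constant is even, so this is 2(2d^2 + 2z^2 + 2z) + 1,
and 2d^2 + 2z^2 + 2z ∈ ℤ gives the required form.

2(2d^2 + 2z^2 + 2z) + 1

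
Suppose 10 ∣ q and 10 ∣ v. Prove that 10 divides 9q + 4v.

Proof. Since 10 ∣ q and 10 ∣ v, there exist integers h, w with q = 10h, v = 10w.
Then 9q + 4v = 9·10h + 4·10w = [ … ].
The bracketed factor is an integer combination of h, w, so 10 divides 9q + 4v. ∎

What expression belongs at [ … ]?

Each term has a factor of 10: 9·10h + 4·10w = 10·(9h + 4w).
Since 9h + 4w is an integer, 10 ∣ (9q + 4v).

10(9h + 4w)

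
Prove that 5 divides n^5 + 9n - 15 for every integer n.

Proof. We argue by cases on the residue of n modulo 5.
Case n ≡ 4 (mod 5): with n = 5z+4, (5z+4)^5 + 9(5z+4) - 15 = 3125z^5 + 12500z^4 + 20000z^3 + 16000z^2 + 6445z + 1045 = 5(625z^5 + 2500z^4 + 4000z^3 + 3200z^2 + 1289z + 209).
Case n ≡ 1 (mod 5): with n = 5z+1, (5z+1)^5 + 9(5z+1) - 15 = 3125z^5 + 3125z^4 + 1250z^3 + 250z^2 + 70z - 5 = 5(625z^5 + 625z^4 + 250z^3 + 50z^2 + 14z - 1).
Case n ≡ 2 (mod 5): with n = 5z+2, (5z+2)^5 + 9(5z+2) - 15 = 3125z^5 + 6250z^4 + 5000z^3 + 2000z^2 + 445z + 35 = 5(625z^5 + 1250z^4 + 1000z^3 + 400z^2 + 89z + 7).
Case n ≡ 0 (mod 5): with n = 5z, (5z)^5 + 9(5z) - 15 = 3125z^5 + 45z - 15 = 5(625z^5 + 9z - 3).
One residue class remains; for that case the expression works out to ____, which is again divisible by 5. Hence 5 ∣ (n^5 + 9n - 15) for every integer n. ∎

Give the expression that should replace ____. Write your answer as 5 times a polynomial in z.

5(625z^5 + 1875z^4 + 2250z^3 + 1350z^2 + 414z + 51)

The residues treated are {4, 1, 2, 0}, so the missing case is n ≡ 3 (mod 5); write n = 5z+3.
Then (5z+3)^5 + 9(5z+3) - 15 = 3125z^5 + 9375z^4 + 11250z^3 + 6750z^2 + 2070z + 255 = 5(625z^5 + 1875z^4 + 2250z^3 + 1350z^2 + 414z + 51).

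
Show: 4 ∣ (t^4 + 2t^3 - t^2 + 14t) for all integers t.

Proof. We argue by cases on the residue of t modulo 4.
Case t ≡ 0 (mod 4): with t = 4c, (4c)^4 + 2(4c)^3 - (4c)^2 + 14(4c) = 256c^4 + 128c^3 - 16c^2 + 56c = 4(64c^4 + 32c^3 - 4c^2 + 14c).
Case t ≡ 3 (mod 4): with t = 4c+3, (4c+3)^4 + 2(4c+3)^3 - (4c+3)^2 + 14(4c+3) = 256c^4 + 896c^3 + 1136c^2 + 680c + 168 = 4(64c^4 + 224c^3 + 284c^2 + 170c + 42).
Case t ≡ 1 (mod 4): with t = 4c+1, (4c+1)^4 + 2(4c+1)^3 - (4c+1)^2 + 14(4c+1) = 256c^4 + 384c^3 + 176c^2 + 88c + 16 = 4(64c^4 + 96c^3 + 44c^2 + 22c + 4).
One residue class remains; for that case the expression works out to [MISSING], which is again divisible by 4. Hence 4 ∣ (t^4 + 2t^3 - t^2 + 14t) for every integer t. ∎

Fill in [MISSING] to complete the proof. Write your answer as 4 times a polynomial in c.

4(64c^4 + 160c^3 + 140c^2 + 66c + 14)

The residues treated are {0, 3, 1}, so the missing case is t ≡ 2 (mod 4); write t = 4c+2.
Then (4c+2)^4 + 2(4c+2)^3 - (4c+2)^2 + 14(4c+2) = 256c^4 + 640c^3 + 560c^2 + 264c + 56 = 4(64c^4 + 160c^3 + 140c^2 + 66c + 14).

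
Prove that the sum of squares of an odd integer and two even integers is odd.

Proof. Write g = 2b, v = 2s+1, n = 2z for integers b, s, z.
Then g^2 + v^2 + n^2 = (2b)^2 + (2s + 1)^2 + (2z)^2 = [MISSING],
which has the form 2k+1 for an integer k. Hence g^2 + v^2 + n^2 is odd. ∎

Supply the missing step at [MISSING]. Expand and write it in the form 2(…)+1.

(2b)^2 + (2s + 1)^2 + (2z)^2 = 4b^2 + 4s^2 + 4s + 4z^2 + 1
= 2(2b^2 + 2s^2 + 2s + 2z^2) + 1.
Since 2b^2 + 2s^2 + 2s + 2z^2 is an integer, the sum of squares is of the form 2k+1 for an integer k.

2(2b^2 + 2s^2 + 2s + 2z^2) + 1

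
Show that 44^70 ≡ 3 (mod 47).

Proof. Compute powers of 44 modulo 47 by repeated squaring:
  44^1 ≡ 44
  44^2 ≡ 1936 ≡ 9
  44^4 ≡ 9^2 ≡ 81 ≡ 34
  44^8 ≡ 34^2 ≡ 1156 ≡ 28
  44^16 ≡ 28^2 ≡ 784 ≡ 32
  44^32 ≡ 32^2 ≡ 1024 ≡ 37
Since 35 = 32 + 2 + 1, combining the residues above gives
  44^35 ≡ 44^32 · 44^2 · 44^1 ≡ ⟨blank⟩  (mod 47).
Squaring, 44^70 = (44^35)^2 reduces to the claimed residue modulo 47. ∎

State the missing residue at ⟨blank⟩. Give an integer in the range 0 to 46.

35

44^32 · 44^2 · 44^1 ≡ 37 · 9 · 44 = 14652.
14652 mod 47 = 35, so 44^35 ≡ 35 (mod 47).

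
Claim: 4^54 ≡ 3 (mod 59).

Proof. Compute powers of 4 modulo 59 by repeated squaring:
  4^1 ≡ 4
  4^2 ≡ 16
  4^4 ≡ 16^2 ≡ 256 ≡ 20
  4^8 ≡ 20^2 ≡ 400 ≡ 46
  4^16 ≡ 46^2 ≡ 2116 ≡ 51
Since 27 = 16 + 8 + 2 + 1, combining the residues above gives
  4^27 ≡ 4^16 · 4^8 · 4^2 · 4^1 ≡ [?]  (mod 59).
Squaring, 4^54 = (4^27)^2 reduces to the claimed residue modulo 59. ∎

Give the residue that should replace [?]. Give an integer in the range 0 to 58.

4^16 · 4^8 · 4^2 · 4^1 ≡ 51 · 46 · 16 · 4 = 150144.
150144 mod 59 = 48, so 4^27 ≡ 48 (mod 59).

48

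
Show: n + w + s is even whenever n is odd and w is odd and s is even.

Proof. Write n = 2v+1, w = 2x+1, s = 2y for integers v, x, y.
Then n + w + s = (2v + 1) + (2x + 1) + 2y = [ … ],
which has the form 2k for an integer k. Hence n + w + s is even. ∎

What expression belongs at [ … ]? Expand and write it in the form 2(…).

2(v + x + y + 1)

Expanding: (2v + 1) + (2x + 1) + 2y = 2v + 2x + 2y + 2.
Every term is even; pulling out the factor of 2 gives 2(v + x + y + 1).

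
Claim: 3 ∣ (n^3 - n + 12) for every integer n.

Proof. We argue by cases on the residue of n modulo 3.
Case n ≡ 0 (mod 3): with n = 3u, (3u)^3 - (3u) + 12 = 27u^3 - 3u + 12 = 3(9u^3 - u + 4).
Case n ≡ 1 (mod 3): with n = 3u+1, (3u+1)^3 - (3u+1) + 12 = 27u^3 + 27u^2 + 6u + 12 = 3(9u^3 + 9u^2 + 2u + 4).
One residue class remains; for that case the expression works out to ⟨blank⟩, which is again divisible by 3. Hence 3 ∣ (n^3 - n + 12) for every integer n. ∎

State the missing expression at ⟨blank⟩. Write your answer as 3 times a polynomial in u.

The residues treated are {0, 1}, so the missing case is n ≡ 2 (mod 3); write n = 3u+2.
Then (3u+2)^3 - (3u+2) + 12 = 27u^3 + 54u^2 + 33u + 18 = 3(9u^3 + 18u^2 + 11u + 6).

3(9u^3 + 18u^2 + 11u + 6)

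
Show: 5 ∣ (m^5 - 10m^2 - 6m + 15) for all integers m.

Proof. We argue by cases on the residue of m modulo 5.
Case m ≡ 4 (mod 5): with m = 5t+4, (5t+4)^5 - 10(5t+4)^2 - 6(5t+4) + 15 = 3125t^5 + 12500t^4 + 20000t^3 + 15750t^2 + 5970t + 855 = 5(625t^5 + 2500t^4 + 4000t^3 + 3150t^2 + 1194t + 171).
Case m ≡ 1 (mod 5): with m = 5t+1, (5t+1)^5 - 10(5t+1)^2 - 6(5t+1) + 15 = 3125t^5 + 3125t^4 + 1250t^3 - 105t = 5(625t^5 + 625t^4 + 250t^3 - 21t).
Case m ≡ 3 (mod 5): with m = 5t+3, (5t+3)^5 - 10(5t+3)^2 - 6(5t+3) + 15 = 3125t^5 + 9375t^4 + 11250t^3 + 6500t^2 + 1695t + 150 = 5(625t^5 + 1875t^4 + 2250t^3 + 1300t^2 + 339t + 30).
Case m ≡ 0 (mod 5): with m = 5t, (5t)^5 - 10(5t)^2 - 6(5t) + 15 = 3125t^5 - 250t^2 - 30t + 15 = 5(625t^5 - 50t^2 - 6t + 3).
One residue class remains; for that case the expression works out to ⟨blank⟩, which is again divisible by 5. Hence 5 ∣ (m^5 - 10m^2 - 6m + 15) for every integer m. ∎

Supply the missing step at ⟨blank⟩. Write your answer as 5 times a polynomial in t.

Only m ≡ 2 (mod 5) is unaccounted for. Put m = 5t+2:
(5t+2)^5 - 10(5t+2)^2 - 6(5t+2) + 15 expands to 3125t^5 + 6250t^4 + 5000t^3 + 1750t^2 + 170t - 5,
and factoring out 5 leaves 5(625t^5 + 1250t^4 + 1000t^3 + 350t^2 + 34t - 1).

5(625t^5 + 1250t^4 + 1000t^3 + 350t^2 + 34t - 1)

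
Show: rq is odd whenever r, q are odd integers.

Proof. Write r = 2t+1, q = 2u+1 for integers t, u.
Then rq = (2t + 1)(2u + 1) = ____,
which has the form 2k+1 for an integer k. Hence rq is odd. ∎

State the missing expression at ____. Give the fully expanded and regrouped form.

2(2tu + t + u) + 1

(2t + 1)(2u + 1) = 4tu + 2t + 2u + 1
= 2(2tu + t + u) + 1.
Since 2tu + t + u is an integer, the product is of the form 2k+1 for an integer k.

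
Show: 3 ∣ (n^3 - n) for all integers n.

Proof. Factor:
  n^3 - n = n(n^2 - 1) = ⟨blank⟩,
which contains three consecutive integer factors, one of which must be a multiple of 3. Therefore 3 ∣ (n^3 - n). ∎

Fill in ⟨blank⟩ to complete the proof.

n(n^2 - 1) = n(n - 1)(n + 1) = (n - 1)n(n + 1).
These three factors are consecutive integers, so their product is divisible by 3.

(n - 1)n(n + 1)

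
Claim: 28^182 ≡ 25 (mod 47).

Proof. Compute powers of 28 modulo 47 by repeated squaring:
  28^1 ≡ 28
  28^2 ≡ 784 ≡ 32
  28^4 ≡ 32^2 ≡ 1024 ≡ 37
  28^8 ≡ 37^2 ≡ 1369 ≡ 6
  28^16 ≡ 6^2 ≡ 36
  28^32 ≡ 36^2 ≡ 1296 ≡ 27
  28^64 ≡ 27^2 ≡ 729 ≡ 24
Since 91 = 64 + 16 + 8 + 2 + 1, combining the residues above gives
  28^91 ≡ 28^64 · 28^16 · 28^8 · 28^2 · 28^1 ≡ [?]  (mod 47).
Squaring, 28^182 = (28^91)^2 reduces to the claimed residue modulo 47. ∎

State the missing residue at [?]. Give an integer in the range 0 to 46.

Multiply the listed residues: 24 · 36 · 6 · 32 · 28 = 864 → 5184 → 165888 → 4644864.
Reducing modulo 47: 4644864 = 98826·47 + 42, so 28^91 ≡ 42.

42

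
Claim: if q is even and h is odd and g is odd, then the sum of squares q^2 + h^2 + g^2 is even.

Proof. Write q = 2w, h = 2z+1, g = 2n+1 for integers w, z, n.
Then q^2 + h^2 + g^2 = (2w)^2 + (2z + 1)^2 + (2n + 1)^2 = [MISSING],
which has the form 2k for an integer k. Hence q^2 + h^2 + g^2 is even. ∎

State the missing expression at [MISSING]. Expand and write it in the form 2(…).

2(2n^2 + 2n + 2w^2 + 2z^2 + 2z + 1)

Expanding: (2w)^2 + (2z + 1)^2 + (2n + 1)^2 = 4n^2 + 4n + 4w^2 + 4z^2 + 4z + 2.
Every term is even; pulling out the factor of 2 gives 2(2n^2 + 2n + 2w^2 + 2z^2 + 2z + 1).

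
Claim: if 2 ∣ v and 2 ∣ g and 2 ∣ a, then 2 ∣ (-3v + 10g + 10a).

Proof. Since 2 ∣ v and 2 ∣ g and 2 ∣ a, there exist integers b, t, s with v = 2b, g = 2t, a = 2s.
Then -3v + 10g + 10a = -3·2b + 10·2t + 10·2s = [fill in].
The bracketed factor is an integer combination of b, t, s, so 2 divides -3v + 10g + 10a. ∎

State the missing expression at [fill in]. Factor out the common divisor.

Each term has a factor of 2: -3·2b + 10·2t + 10·2s = 2·(-3b + 10s + 10t).
Since -3b + 10s + 10t is an integer, 2 ∣ (-3v + 10g + 10a).

2(-3b + 10s + 10t)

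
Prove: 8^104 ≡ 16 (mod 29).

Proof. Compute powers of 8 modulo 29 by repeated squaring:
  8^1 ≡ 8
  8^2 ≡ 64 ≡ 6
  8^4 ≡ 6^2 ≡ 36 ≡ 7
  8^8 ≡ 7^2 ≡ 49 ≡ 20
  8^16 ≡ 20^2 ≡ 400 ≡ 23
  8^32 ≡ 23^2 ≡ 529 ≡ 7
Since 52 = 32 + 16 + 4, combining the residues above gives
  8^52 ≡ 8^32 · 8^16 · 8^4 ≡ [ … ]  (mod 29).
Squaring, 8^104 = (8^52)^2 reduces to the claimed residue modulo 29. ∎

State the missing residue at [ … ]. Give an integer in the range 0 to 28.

25

Multiply the listed residues: 7 · 23 · 7 = 161 → 1127.
Reducing modulo 29: 1127 = 38·29 + 25, so 8^52 ≡ 25.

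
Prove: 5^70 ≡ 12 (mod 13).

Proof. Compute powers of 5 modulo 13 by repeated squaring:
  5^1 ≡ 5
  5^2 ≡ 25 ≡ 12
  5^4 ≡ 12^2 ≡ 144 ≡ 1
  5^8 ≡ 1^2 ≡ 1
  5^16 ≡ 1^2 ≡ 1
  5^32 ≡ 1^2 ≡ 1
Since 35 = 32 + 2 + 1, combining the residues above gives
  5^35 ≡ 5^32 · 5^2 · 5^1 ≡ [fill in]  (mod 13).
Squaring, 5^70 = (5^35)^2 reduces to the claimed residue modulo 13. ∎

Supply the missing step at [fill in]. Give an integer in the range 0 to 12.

5^32 · 5^2 · 5^1 ≡ 1 · 12 · 5 = 60.
60 mod 13 = 8, so 5^35 ≡ 8 (mod 13).

8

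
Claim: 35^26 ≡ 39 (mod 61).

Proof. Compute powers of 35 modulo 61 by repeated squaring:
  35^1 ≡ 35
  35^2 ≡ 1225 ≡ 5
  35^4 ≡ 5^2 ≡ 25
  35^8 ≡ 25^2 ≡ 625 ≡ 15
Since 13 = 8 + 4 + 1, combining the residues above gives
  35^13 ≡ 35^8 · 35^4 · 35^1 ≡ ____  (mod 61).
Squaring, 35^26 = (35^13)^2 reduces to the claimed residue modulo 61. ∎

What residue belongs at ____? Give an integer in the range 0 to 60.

Multiply the listed residues: 15 · 25 · 35 = 375 → 13125.
Reducing modulo 61: 13125 = 215·61 + 10, so 35^13 ≡ 10.

10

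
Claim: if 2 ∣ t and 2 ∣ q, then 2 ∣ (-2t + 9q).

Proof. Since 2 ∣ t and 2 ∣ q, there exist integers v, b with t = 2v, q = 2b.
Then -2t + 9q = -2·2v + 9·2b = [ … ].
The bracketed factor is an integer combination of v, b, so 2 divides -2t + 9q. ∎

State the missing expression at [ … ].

Each term has a factor of 2: -2·2v + 9·2b = 2·(9b - 2v).
Since 9b - 2v is an integer, 2 ∣ (-2t + 9q).

2(9b - 2v)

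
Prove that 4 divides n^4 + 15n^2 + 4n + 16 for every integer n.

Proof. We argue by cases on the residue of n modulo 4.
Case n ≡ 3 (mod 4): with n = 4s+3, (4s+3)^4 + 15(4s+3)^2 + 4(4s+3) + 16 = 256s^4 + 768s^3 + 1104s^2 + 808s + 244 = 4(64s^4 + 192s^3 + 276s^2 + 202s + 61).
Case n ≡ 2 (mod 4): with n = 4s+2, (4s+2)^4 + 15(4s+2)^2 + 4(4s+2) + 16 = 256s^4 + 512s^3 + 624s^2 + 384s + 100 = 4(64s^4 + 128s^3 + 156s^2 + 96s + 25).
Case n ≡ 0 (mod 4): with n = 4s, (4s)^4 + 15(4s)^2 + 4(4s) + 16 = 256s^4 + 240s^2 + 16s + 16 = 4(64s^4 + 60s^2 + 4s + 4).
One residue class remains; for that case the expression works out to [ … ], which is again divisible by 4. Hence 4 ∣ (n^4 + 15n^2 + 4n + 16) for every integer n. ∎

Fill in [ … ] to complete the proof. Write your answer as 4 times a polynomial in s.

4(64s^4 + 64s^3 + 84s^2 + 38s + 9)

The residues treated are {3, 2, 0}, so the missing case is n ≡ 1 (mod 4); write n = 4s+1.
Then (4s+1)^4 + 15(4s+1)^2 + 4(4s+1) + 16 = 256s^4 + 256s^3 + 336s^2 + 152s + 36 = 4(64s^4 + 64s^3 + 84s^2 + 38s + 9).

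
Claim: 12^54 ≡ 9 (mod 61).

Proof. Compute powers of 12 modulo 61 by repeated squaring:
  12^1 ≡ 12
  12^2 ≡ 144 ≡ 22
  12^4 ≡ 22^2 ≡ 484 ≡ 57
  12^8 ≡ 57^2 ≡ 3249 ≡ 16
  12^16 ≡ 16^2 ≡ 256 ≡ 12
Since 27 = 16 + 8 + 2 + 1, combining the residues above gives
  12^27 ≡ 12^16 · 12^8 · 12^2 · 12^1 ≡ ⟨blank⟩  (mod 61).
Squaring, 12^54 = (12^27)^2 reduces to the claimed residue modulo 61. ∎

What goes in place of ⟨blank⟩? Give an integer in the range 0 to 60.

12^16 · 12^8 · 12^2 · 12^1 ≡ 12 · 16 · 22 · 12 = 50688.
50688 mod 61 = 58, so 12^27 ≡ 58 (mod 61).

58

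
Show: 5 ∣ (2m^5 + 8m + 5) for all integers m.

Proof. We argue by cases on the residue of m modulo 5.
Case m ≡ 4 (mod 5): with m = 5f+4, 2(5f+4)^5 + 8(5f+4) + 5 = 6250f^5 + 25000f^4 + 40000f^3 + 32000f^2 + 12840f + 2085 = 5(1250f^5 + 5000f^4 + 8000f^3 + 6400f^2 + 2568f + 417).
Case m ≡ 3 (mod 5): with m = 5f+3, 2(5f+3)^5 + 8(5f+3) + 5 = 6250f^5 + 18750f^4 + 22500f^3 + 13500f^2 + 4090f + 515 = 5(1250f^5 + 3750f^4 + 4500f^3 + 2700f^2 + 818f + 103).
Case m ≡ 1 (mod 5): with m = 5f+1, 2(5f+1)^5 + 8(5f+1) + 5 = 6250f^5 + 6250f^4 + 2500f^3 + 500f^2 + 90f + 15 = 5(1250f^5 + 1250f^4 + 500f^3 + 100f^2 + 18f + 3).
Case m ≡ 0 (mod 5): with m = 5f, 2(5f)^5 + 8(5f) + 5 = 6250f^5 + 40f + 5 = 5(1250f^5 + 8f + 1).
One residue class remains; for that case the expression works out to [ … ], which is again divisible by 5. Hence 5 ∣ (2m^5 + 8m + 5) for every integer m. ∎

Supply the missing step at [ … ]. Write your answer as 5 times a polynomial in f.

5(1250f^5 + 2500f^4 + 2000f^3 + 800f^2 + 168f + 17)

The residues treated are {4, 3, 1, 0}, so the missing case is m ≡ 2 (mod 5); write m = 5f+2.
Then 2(5f+2)^5 + 8(5f+2) + 5 = 6250f^5 + 12500f^4 + 10000f^3 + 4000f^2 + 840f + 85 = 5(1250f^5 + 2500f^4 + 2000f^3 + 800f^2 + 168f + 17).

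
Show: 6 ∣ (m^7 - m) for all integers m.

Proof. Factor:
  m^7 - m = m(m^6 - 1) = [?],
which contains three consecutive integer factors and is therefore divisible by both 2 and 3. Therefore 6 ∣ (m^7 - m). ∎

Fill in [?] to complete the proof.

(m - 1)m(m + 1)(m^4 + m^2 + 1)

m^6 - 1 = (m^2 - 1)(m^4 + m^2 + 1), and m^2 - 1 = (m-1)(m+1).
So m(m^6 - 1) = (m - 1)m(m + 1)(m^4 + m^2 + 1).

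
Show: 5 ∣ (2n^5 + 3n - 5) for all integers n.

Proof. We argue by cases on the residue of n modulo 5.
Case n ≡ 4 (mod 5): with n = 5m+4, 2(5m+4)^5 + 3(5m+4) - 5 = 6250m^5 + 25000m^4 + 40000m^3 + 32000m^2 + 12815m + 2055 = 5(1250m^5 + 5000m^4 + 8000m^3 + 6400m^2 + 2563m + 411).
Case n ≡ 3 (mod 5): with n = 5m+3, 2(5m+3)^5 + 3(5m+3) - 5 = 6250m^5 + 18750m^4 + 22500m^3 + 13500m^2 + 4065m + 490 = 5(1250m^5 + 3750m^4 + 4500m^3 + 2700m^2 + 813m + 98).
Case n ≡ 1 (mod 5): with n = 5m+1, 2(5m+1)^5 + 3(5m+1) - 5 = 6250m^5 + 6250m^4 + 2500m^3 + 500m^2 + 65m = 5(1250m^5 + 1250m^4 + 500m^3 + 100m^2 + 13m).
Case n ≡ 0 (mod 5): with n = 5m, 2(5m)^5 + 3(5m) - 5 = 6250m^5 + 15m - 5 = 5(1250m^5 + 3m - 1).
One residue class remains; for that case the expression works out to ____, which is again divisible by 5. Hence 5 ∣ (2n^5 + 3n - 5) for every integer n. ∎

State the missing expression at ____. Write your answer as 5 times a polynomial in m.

5(1250m^5 + 2500m^4 + 2000m^3 + 800m^2 + 163m + 13)

Only n ≡ 2 (mod 5) is unaccounted for. Put n = 5m+2:
2(5m+2)^5 + 3(5m+2) - 5 expands to 6250m^5 + 12500m^4 + 10000m^3 + 4000m^2 + 815m + 65,
and factoring out 5 leaves 5(1250m^5 + 2500m^4 + 2000m^3 + 800m^2 + 163m + 13).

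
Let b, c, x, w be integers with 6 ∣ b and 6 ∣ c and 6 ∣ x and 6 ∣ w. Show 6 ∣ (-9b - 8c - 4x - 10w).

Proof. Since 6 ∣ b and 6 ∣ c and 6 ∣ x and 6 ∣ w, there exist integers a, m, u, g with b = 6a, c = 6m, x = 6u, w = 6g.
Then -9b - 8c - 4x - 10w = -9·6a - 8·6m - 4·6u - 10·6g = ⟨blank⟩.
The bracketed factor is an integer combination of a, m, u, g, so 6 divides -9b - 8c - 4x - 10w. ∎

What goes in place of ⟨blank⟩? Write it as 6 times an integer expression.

Pull the common 6 out of every term: -9·6a - 8·6m - 4·6u - 10·6g = 6(-9a - 10g - 8m - 4u).
-9a - 10g - 8m - 4u is an integer, which exhibits the divisibility.

6(-9a - 10g - 8m - 4u)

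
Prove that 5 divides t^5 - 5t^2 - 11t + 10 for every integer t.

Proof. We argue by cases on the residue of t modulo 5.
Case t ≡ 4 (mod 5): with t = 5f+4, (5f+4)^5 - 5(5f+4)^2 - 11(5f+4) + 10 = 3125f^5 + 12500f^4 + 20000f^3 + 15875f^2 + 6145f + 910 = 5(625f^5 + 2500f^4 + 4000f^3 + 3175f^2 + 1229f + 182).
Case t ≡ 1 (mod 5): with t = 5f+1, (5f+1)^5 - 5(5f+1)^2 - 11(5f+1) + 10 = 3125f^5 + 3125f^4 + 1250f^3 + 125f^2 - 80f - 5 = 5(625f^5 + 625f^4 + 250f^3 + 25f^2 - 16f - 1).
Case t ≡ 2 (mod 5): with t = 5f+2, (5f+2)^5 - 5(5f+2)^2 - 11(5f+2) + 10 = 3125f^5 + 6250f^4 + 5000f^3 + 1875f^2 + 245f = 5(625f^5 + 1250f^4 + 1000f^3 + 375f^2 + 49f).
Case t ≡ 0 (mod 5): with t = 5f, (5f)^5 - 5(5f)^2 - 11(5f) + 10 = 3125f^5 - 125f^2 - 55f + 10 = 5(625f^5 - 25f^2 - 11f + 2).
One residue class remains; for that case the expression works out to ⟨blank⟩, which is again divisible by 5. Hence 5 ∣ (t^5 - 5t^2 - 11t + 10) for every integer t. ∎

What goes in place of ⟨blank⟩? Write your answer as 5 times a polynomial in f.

The residues treated are {4, 1, 2, 0}, so the missing case is t ≡ 3 (mod 5); write t = 5f+3.
Then (5f+3)^5 - 5(5f+3)^2 - 11(5f+3) + 10 = 3125f^5 + 9375f^4 + 11250f^3 + 6625f^2 + 1820f + 175 = 5(625f^5 + 1875f^4 + 2250f^3 + 1325f^2 + 364f + 35).

5(625f^5 + 1875f^4 + 2250f^3 + 1325f^2 + 364f + 35)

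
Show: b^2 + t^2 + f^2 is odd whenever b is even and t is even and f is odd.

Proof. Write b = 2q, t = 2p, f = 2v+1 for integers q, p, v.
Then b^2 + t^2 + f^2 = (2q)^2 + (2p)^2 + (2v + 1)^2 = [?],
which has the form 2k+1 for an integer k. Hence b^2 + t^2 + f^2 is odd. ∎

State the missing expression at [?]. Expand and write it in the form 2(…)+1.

(2q)^2 + (2p)^2 + (2v + 1)^2 = 4p^2 + 4q^2 + 4v^2 + 4v + 1
= 2(2p^2 + 2q^2 + 2v^2 + 2v) + 1.
Since 2p^2 + 2q^2 + 2v^2 + 2v is an integer, the sum of squares is of the form 2k+1 for an integer k.

2(2p^2 + 2q^2 + 2v^2 + 2v) + 1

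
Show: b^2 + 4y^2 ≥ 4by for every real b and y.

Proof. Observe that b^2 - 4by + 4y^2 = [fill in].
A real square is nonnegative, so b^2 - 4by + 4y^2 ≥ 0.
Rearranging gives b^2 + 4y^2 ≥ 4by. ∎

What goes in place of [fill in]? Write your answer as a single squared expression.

b^2 - 4by + 4y^2 is a perfect-square trinomial: the outer terms are (b)^2 and (2y)^2, and the cross term is -2·b·2y.
So b^2 - 4by + 4y^2 = (b - 2y)^2 ≥ 0.

(b - 2y)^2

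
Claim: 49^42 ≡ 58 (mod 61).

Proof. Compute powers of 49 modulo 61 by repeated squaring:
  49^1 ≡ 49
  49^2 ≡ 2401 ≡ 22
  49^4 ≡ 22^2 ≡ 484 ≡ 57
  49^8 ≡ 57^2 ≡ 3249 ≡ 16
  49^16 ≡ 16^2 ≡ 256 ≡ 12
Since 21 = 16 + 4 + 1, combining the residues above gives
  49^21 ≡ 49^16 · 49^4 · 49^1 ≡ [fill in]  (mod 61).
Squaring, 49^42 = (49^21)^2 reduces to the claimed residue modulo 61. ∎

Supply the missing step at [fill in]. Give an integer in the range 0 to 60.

27

Multiply the listed residues: 12 · 57 · 49 = 684 → 33516.
Reducing modulo 61: 33516 = 549·61 + 27, so 49^21 ≡ 27.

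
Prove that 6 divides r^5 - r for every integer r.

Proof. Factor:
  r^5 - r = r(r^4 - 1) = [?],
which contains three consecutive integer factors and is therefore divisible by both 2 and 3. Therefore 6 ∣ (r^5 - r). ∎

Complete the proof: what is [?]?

r^4 - 1 = (r^2 - 1)(r^2 + 1), and r^2 - 1 = (r-1)(r+1).
So r(r^4 - 1) = (r - 1)r(r + 1)(r^2 + 1).

(r - 1)r(r + 1)(r^2 + 1)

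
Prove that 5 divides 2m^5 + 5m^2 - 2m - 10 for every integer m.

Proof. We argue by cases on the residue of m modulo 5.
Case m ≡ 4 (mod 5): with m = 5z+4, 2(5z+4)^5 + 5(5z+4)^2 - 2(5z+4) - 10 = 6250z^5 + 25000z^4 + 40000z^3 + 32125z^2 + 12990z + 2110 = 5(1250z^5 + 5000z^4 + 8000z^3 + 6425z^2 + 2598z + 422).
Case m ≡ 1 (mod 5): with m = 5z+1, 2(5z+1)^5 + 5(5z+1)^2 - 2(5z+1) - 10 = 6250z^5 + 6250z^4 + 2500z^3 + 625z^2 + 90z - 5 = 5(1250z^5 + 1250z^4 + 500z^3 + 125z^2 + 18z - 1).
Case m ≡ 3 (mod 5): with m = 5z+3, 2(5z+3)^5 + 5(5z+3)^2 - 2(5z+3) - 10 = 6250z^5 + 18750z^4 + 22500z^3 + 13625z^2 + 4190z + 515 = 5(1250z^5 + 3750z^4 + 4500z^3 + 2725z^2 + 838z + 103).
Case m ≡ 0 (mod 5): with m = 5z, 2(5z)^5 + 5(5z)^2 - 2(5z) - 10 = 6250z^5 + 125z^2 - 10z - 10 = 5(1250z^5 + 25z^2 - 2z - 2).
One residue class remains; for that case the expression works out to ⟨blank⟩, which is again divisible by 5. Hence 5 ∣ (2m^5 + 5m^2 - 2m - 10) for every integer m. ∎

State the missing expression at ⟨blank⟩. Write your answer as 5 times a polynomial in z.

Only m ≡ 2 (mod 5) is unaccounted for. Put m = 5z+2:
2(5z+2)^5 + 5(5z+2)^2 - 2(5z+2) - 10 expands to 6250z^5 + 12500z^4 + 10000z^3 + 4125z^2 + 890z + 70,
and factoring out 5 leaves 5(1250z^5 + 2500z^4 + 2000z^3 + 825z^2 + 178z + 14).

5(1250z^5 + 2500z^4 + 2000z^3 + 825z^2 + 178z + 14)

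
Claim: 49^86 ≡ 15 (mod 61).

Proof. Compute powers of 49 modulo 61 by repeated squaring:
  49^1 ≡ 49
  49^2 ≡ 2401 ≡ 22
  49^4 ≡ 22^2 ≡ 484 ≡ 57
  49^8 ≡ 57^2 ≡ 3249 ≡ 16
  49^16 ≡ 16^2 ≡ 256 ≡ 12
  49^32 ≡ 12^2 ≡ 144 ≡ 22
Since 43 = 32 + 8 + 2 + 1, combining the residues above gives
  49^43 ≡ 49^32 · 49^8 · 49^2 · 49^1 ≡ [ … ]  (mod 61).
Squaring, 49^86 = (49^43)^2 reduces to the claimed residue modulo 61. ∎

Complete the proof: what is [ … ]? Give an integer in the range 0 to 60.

Multiply the listed residues: 22 · 16 · 22 · 49 = 352 → 7744 → 379456.
Reducing modulo 61: 379456 = 6220·61 + 36, so 49^43 ≡ 36.

36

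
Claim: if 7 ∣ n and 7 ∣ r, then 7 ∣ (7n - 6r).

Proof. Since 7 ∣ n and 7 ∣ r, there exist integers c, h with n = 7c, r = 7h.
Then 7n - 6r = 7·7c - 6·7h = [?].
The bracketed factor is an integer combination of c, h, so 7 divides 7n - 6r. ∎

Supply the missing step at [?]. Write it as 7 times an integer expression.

Each term has a factor of 7: 7·7c - 6·7h = 7·(7c - 6h).
Since 7c - 6h is an integer, 7 ∣ (7n - 6r).

7(7c - 6h)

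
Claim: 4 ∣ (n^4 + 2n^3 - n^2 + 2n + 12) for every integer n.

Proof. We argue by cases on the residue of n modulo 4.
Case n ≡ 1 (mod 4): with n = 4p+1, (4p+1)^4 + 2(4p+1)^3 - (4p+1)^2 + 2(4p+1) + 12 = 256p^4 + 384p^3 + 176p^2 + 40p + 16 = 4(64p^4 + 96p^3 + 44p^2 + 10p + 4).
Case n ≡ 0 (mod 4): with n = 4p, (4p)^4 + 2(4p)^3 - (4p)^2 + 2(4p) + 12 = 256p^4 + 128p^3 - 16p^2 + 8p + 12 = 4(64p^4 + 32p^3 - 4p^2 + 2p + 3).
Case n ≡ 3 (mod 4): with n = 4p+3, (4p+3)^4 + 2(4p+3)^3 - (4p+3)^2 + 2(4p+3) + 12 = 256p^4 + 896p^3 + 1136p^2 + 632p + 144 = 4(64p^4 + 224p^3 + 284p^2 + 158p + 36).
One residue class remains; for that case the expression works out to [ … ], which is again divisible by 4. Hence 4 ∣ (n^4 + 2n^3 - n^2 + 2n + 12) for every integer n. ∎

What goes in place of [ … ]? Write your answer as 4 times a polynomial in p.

Only n ≡ 2 (mod 4) is unaccounted for. Put n = 4p+2:
(4p+2)^4 + 2(4p+2)^3 - (4p+2)^2 + 2(4p+2) + 12 expands to 256p^4 + 640p^3 + 560p^2 + 216p + 44,
and factoring out 4 leaves 4(64p^4 + 160p^3 + 140p^2 + 54p + 11).

4(64p^4 + 160p^3 + 140p^2 + 54p + 11)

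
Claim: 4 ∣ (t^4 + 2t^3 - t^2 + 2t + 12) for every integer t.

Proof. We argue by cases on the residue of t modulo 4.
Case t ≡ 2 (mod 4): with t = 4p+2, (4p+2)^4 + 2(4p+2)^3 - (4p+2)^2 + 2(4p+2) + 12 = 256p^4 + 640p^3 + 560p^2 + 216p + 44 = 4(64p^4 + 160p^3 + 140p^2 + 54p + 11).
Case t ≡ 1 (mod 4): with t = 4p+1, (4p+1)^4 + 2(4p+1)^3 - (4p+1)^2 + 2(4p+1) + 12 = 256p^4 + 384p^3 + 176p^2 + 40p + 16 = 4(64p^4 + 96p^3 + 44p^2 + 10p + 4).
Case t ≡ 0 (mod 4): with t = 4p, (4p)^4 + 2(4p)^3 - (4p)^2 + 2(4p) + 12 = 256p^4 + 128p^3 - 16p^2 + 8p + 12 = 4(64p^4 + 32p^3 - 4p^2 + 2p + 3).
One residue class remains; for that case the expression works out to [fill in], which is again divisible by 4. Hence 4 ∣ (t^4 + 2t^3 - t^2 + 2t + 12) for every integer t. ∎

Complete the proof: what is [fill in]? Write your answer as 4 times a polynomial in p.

4(64p^4 + 224p^3 + 284p^2 + 158p + 36)

The residues treated are {2, 1, 0}, so the missing case is t ≡ 3 (mod 4); write t = 4p+3.
Then (4p+3)^4 + 2(4p+3)^3 - (4p+3)^2 + 2(4p+3) + 12 = 256p^4 + 896p^3 + 1136p^2 + 632p + 144 = 4(64p^4 + 224p^3 + 284p^2 + 158p + 36).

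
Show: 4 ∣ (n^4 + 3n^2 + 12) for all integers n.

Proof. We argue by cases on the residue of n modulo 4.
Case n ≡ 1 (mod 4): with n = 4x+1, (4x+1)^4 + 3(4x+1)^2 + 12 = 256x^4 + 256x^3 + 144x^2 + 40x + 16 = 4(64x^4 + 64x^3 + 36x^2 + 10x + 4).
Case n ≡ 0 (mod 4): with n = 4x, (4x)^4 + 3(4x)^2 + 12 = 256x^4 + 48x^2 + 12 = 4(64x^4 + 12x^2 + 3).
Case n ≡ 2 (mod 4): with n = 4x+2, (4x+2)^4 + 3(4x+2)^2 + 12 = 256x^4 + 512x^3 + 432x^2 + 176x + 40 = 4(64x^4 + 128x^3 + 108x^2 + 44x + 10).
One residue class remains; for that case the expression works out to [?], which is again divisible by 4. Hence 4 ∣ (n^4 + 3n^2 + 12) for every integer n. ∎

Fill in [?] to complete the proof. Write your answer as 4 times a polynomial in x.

4(64x^4 + 192x^3 + 228x^2 + 126x + 30)

The residues treated are {1, 0, 2}, so the missing case is n ≡ 3 (mod 4); write n = 4x+3.
Then (4x+3)^4 + 3(4x+3)^2 + 12 = 256x^4 + 768x^3 + 912x^2 + 504x + 120 = 4(64x^4 + 192x^3 + 228x^2 + 126x + 30).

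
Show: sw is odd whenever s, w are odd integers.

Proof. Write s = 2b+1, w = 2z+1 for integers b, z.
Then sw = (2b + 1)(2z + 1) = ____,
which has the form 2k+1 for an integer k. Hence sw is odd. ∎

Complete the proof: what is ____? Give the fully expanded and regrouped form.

(2b + 1)(2z + 1) = 4bz + 2b + 2z + 1
= 2(2bz + b + z) + 1.
Since 2bz + b + z is an integer, the product is of the form 2k+1 for an integer k.

2(2bz + b + z) + 1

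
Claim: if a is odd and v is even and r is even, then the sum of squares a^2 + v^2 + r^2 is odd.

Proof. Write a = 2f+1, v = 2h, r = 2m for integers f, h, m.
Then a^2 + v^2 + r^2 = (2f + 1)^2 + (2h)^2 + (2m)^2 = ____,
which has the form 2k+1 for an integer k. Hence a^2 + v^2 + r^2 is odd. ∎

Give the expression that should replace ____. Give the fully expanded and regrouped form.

Expanding: (2f + 1)^2 + (2h)^2 + (2m)^2 = 4f^2 + 4f + 4h^2 + 4m^2 + 1.
Every term except the constant is even, so this is 2(2f^2 + 2f + 2h^2 + 2m^2) + 1,
and 2f^2 + 2f + 2h^2 + 2m^2 ∈ ℤ gives the required form.

2(2f^2 + 2f + 2h^2 + 2m^2) + 1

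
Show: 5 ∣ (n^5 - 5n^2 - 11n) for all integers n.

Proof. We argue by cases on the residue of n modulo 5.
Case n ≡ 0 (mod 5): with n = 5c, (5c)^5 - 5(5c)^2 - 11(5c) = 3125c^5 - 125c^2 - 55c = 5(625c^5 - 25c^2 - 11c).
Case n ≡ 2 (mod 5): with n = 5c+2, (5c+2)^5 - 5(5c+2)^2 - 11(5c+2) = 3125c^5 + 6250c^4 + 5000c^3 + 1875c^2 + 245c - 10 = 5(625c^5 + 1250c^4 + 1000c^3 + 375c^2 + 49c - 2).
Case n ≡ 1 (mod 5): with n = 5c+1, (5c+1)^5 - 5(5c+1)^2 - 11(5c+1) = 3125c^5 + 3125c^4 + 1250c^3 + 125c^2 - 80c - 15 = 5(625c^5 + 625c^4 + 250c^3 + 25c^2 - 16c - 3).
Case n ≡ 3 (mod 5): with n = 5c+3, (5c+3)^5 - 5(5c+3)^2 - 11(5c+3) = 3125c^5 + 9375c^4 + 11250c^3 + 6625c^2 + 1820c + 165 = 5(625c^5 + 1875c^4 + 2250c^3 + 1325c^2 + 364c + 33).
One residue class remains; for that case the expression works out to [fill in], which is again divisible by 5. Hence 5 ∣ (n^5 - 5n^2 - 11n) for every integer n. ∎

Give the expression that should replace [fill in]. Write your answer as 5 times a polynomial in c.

5(625c^5 + 2500c^4 + 4000c^3 + 3175c^2 + 1229c + 180)

The residues treated are {0, 2, 1, 3}, so the missing case is n ≡ 4 (mod 5); write n = 5c+4.
Then (5c+4)^5 - 5(5c+4)^2 - 11(5c+4) = 3125c^5 + 12500c^4 + 20000c^3 + 15875c^2 + 6145c + 900 = 5(625c^5 + 2500c^4 + 4000c^3 + 3175c^2 + 1229c + 180).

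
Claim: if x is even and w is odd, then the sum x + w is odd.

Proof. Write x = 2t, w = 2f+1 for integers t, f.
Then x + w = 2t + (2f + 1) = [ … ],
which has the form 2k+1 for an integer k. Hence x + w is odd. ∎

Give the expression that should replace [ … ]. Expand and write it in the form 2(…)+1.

2(f + t) + 1

Expanding: 2t + (2f + 1) = 2f + 2t + 1.
Every term except the constant is even, so this is 2(f + t) + 1,
and f + t ∈ ℤ gives the required form.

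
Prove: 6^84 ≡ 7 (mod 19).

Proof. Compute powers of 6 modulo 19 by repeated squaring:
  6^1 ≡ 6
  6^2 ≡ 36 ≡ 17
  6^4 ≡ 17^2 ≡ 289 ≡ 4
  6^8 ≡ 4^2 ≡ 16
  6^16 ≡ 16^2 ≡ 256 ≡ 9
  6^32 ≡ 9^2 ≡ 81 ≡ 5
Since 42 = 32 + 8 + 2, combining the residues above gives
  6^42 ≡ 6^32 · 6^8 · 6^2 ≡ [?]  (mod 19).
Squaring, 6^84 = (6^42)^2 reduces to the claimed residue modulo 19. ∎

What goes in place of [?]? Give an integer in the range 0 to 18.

11

6^32 · 6^8 · 6^2 ≡ 5 · 16 · 17 = 1360.
1360 mod 19 = 11, so 6^42 ≡ 11 (mod 19).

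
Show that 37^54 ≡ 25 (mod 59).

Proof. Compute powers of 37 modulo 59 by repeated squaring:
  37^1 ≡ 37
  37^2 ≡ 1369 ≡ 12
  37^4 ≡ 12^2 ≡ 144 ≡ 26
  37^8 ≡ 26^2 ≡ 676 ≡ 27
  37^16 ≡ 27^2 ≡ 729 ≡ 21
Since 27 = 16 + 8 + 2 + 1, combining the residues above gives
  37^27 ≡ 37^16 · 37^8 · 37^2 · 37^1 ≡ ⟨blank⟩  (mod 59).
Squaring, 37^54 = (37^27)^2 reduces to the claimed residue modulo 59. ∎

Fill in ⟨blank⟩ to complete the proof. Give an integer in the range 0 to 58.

37^16 · 37^8 · 37^2 · 37^1 ≡ 21 · 27 · 12 · 37 = 251748.
251748 mod 59 = 54, so 37^27 ≡ 54 (mod 59).

54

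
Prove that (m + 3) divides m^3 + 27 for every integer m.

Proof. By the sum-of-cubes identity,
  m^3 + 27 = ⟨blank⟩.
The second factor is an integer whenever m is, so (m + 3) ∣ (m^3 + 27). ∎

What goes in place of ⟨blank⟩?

(m + 3)(m^2 - 3m + 9)

Polynomial division of m^3 + 27 by m + 3 leaves remainder 0 and quotient m^2 - 3m + 9.
Hence m^3 + 27 = (m + 3)(m^2 - 3m + 9).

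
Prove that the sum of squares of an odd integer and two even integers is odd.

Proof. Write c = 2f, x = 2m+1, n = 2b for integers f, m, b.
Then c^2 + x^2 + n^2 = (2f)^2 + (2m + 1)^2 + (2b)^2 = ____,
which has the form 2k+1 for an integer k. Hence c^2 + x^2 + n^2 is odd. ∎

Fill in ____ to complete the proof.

(2f)^2 + (2m + 1)^2 + (2b)^2 = 4b^2 + 4f^2 + 4m^2 + 4m + 1
= 2(2b^2 + 2f^2 + 2m^2 + 2m) + 1.
Since 2b^2 + 2f^2 + 2m^2 + 2m is an integer, the sum of squares is of the form 2k+1 for an integer k.

2(2b^2 + 2f^2 + 2m^2 + 2m) + 1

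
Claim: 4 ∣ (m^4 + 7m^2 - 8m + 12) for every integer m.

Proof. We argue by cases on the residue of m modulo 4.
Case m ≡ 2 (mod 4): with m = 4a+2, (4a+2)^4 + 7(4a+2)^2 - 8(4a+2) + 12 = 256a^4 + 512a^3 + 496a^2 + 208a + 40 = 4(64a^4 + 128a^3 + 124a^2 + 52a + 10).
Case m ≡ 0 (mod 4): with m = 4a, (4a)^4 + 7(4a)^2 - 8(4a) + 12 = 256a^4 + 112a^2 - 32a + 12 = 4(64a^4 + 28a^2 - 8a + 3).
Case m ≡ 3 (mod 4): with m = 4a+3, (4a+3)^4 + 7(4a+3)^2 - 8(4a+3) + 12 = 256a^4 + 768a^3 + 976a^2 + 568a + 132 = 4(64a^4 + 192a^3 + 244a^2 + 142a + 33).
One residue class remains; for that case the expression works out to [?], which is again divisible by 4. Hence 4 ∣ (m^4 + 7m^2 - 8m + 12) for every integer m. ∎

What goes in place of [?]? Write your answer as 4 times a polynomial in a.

4(64a^4 + 64a^3 + 52a^2 + 10a + 3)

Only m ≡ 1 (mod 4) is unaccounted for. Put m = 4a+1:
(4a+1)^4 + 7(4a+1)^2 - 8(4a+1) + 12 expands to 256a^4 + 256a^3 + 208a^2 + 40a + 12,
and factoring out 4 leaves 4(64a^4 + 64a^3 + 52a^2 + 10a + 3).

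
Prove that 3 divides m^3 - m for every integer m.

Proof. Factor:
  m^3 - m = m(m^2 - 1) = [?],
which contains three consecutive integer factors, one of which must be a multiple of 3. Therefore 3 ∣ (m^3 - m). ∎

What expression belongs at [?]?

m(m^2 - 1) = m(m - 1)(m + 1) = (m - 1)m(m + 1).
These three factors are consecutive integers, so their product is divisible by 3.

(m - 1)m(m + 1)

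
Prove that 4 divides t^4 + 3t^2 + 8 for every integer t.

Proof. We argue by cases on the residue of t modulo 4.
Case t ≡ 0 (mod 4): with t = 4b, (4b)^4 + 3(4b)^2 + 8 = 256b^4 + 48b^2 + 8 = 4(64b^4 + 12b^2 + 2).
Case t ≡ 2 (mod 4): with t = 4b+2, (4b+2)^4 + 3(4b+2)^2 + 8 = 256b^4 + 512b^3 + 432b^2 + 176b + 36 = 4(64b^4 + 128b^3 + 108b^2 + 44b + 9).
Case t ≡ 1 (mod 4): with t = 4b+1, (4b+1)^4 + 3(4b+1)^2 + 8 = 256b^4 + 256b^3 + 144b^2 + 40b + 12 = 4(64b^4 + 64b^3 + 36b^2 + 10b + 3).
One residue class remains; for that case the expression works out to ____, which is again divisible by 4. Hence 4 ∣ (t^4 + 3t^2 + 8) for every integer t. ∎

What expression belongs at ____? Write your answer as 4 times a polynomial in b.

4(64b^4 + 192b^3 + 228b^2 + 126b + 29)

Only t ≡ 3 (mod 4) is unaccounted for. Put t = 4b+3:
(4b+3)^4 + 3(4b+3)^2 + 8 expands to 256b^4 + 768b^3 + 912b^2 + 504b + 116,
and factoring out 4 leaves 4(64b^4 + 192b^3 + 228b^2 + 126b + 29).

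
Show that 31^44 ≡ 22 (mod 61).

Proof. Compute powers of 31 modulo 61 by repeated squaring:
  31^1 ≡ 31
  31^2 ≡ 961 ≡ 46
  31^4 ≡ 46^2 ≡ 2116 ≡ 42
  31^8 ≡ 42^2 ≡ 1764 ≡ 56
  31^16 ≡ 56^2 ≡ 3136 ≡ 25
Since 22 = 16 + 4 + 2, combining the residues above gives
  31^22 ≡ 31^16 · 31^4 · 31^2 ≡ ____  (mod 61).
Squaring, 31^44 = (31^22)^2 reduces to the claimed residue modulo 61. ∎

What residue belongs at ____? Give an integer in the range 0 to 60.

49

Multiply the listed residues: 25 · 42 · 46 = 1050 → 48300.
Reducing modulo 61: 48300 = 791·61 + 49, so 31^22 ≡ 49.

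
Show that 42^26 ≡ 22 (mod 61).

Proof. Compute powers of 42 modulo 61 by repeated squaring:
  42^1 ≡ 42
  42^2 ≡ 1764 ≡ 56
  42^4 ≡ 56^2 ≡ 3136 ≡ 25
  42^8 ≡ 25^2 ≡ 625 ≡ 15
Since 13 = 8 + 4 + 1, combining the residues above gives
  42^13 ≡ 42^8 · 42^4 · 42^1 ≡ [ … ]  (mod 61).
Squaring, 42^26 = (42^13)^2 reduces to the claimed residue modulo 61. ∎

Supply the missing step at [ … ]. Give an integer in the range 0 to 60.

Multiply the listed residues: 15 · 25 · 42 = 375 → 15750.
Reducing modulo 61: 15750 = 258·61 + 12, so 42^13 ≡ 12.

12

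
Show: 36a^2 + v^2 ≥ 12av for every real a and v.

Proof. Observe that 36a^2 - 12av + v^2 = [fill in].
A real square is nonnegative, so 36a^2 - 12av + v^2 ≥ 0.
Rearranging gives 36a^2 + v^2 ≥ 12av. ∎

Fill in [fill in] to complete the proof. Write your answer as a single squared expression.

36a^2 - 12av + v^2 is a perfect-square trinomial: the outer terms are (6a)^2 and (v)^2, and the cross term is -2·6a·v.
So 36a^2 - 12av + v^2 = (6a - v)^2 ≥ 0.

(6a - v)^2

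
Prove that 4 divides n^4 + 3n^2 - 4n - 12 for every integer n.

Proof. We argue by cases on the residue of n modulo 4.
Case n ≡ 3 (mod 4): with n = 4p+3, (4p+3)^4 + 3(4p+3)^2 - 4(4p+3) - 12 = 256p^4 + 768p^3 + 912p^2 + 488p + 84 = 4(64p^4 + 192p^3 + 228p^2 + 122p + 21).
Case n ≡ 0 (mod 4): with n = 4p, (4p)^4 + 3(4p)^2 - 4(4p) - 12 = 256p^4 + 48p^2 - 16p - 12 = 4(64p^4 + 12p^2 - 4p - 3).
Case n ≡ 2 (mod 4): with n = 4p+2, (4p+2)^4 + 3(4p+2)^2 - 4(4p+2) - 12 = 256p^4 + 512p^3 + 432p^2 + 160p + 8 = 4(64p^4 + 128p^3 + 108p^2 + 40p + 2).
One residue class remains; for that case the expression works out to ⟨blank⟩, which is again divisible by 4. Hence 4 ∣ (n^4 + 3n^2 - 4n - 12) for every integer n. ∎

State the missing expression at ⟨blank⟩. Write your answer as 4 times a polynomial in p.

Only n ≡ 1 (mod 4) is unaccounted for. Put n = 4p+1:
(4p+1)^4 + 3(4p+1)^2 - 4(4p+1) - 12 expands to 256p^4 + 256p^3 + 144p^2 + 24p - 12,
and factoring out 4 leaves 4(64p^4 + 64p^3 + 36p^2 + 6p - 3).

4(64p^4 + 64p^3 + 36p^2 + 6p - 3)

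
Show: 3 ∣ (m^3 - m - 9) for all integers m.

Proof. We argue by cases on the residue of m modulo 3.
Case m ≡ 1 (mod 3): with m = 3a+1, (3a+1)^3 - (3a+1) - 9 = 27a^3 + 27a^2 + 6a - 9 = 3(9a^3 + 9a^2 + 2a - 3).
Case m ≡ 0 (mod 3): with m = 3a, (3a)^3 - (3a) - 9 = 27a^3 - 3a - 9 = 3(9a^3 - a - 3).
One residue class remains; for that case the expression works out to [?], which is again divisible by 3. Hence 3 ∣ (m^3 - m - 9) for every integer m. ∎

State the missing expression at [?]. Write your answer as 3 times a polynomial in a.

3(9a^3 + 18a^2 + 11a - 1)

The residues treated are {1, 0}, so the missing case is m ≡ 2 (mod 3); write m = 3a+2.
Then (3a+2)^3 - (3a+2) - 9 = 27a^3 + 54a^2 + 33a - 3 = 3(9a^3 + 18a^2 + 11a - 1).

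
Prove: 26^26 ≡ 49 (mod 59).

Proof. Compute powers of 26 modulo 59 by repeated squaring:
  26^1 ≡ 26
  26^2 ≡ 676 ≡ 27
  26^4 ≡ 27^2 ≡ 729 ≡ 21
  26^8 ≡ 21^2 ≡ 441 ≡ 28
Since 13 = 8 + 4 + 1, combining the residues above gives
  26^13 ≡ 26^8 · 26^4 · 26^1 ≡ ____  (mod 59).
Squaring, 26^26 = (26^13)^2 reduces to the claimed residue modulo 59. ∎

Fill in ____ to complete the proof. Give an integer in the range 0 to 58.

Multiply the listed residues: 28 · 21 · 26 = 588 → 15288.
Reducing modulo 59: 15288 = 259·59 + 7, so 26^13 ≡ 7.

7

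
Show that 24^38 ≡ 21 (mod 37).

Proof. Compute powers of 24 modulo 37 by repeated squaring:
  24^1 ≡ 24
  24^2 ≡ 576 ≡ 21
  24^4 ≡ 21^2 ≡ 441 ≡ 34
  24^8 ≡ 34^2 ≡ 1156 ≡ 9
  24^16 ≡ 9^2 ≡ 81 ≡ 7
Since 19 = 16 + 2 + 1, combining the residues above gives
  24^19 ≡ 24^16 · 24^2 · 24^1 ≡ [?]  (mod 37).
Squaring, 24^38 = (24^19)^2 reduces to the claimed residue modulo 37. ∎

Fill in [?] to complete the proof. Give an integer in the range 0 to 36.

24^16 · 24^2 · 24^1 ≡ 7 · 21 · 24 = 3528.
3528 mod 37 = 13, so 24^19 ≡ 13 (mod 37).

13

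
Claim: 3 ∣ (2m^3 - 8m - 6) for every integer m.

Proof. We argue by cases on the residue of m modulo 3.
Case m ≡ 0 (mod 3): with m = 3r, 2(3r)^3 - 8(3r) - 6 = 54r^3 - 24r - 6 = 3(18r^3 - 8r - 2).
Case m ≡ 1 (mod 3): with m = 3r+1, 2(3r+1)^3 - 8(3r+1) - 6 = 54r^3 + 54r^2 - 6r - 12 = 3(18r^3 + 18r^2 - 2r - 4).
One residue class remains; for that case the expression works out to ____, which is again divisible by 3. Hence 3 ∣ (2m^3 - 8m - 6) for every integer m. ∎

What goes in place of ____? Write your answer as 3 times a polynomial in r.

3(18r^3 + 36r^2 + 16r - 2)

Only m ≡ 2 (mod 3) is unaccounted for. Put m = 3r+2:
2(3r+2)^3 - 8(3r+2) - 6 expands to 54r^3 + 108r^2 + 48r - 6,
and factoring out 3 leaves 3(18r^3 + 36r^2 + 16r - 2).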